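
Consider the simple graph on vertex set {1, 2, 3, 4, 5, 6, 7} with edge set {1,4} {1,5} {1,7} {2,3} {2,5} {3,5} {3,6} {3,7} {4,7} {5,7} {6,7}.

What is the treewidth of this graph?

2

A width-2 tree decomposition is:
Bags: B1 = {3, 6, 7}  B2 = {3, 5, 7}  B3 = {1, 5, 7}  B4 = {1, 4, 7}  B5 = {2, 3, 5}
Tree: B1–B2, B2–B3, B3–B4, B2–B5
Each bag holds 3 vertices, so the decomposition has width 2, which upper-bounds the treewidth. For the lower bound, the 3 vertices {2, 3, 5} are pairwise adjacent, and any tree decomposition puts a clique entirely inside one bag — forcing width ≥ 2. Therefore the treewidth is 2.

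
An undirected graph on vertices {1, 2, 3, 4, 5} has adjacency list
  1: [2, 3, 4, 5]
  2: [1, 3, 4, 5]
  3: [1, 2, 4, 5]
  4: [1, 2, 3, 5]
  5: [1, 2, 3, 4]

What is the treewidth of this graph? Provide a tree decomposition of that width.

A single bag containing all 5 vertices is trivially a valid decomposition of width 4. For the lower bound, the 5 vertices {1, 2, 3, 4, 5} are pairwise adjacent, and any tree decomposition puts a clique entirely inside one bag — forcing width ≥ 4. The upper and lower bounds meet at 4, so that is the treewidth.

Treewidth 4.
Bags: B1 = {1, 2, 3, 4, 5}
Tree: (single bag)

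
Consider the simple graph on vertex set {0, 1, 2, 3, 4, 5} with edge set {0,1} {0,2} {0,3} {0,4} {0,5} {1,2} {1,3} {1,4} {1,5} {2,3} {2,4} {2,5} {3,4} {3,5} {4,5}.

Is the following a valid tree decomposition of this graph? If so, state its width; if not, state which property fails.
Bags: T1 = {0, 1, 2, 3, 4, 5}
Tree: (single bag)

Yes; width 5.

Checking the three conditions: (i) the bags cover all of {0, 1, 2, 3, 4, 5}; (ii) for each edge, some bag contains both endpoints; (iii) the bags containing any fixed vertex form a subtree. All hold, so the decomposition is valid with width 6 − 1 = 5.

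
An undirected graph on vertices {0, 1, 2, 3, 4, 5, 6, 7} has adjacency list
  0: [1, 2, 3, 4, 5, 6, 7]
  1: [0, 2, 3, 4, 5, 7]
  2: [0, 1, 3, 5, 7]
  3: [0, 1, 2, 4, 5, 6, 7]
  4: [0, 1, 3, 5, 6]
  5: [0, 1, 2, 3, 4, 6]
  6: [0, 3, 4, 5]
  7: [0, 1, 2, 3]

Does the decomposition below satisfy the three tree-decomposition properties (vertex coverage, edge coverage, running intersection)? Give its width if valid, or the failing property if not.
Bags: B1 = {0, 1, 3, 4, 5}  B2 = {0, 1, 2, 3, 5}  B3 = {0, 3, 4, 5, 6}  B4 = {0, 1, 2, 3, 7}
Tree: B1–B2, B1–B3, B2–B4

Yes; width 4.

Vertex coverage: the bags together contain {0, 1, 2, 3, 4, 5, 6, 7}, the full vertex set. Edge coverage: each edge of G has both endpoints in at least one bag. Running intersection: for every vertex, the bags containing it form a connected subtree. All three properties hold, so this is a valid tree decomposition of width max|bag| − 1 = 4, and hence tw(G) ≤ 4.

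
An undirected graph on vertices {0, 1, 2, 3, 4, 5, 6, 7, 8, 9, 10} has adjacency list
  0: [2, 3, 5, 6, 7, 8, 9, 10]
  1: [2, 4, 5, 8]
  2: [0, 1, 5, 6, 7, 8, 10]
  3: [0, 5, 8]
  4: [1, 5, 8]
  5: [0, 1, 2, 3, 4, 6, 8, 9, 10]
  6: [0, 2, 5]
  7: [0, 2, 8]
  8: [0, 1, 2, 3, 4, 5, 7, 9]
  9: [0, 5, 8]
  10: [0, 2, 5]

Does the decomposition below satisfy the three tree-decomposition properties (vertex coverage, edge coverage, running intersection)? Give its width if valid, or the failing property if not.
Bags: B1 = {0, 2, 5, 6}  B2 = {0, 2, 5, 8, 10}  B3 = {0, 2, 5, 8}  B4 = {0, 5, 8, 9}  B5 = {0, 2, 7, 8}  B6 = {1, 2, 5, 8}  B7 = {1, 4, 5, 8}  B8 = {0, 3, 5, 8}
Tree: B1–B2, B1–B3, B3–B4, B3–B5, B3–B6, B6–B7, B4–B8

No — bags containing vertex 8 are not connected in the tree.

A tree decomposition must satisfy three properties: every vertex lies in some bag; for every edge, both endpoints lie together in some bag; and for every vertex, the bags containing it form a connected subtree. Here bags containing vertex 8 are not connected in the tree, so the decomposition is invalid.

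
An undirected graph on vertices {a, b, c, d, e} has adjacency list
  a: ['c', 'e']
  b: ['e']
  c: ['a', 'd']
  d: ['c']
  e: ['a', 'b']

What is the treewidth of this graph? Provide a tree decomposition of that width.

Every bag has size at most 2, so the width is 2 − 1 = 1 and tw(G) ≤ 1. Since G has at least one edge (e.g. b–e), it is not an edgeless graph, so tw(G) ≥ 1. Therefore the treewidth is 1.

Treewidth 1.
One such decomposition:
Bags: B1 = {b, e}  B2 = {a, e}  B3 = {a, c}  B4 = {c, d}
Tree: B1–B2, B2–B3, B3–B4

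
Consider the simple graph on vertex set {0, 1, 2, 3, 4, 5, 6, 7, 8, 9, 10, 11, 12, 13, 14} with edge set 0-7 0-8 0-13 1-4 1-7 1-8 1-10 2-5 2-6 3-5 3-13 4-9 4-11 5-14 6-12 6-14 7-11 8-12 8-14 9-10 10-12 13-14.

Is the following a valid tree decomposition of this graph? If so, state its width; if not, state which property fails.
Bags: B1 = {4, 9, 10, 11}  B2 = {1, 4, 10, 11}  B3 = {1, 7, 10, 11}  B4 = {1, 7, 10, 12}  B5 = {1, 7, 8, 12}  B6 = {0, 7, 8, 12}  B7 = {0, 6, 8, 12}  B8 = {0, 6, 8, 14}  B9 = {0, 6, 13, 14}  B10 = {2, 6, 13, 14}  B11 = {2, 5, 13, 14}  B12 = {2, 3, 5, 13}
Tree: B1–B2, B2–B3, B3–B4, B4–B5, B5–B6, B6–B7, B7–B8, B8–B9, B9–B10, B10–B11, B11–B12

Vertex coverage: the bags together contain {0, 1, 2, 3, 4, 5, 6, 7, 8, 9, 10, 11, 12, 13, 14}, the full vertex set. Edge coverage: each edge of G has both endpoints in at least one bag. Running intersection: for every vertex, the bags containing it form a connected subtree. All three properties hold, so this is a valid tree decomposition of width max|bag| − 1 = 3, and hence tw(G) ≤ 3.

Yes; width 3.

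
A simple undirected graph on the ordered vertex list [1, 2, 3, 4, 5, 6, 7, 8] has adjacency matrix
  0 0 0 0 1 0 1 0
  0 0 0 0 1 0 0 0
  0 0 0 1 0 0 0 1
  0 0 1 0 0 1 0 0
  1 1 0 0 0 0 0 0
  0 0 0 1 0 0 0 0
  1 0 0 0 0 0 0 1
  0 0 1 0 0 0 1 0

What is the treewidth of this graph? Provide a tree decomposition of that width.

Treewidth 1.
One optimal decomposition is:
Bags: B1 = {2, 5}  B2 = {1, 5}  B3 = {1, 7}  B4 = {7, 8}  B5 = {3, 8}  B6 = {3, 4}  B7 = {4, 6}
Tree: B1–B2, B2–B3, B3–B4, B4–B5, B5–B6, B6–B7

The largest bag has 2 vertices, giving width 1; this decomposition certifies tw(G) ≤ 1. G has an edge, so its treewidth is at least 1. Hence tw(G) = 1 exactly.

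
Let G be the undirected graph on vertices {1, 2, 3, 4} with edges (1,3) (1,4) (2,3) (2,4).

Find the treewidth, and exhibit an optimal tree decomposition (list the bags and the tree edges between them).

Every bag has size at most 3, so the width is 3 − 1 = 2 and tw(G) ≤ 2. Since 1–3–2–4–1 is a cycle in G, G is not acyclic. Forests are exactly the graphs of treewidth ≤ 1, so tw(G) ≥ 2. Hence tw(G) = 2 exactly.

Treewidth 2.
One optimal decomposition is:
Bags: B1 = {1, 2, 3}  B2 = {1, 2, 4}
Tree: B1–B2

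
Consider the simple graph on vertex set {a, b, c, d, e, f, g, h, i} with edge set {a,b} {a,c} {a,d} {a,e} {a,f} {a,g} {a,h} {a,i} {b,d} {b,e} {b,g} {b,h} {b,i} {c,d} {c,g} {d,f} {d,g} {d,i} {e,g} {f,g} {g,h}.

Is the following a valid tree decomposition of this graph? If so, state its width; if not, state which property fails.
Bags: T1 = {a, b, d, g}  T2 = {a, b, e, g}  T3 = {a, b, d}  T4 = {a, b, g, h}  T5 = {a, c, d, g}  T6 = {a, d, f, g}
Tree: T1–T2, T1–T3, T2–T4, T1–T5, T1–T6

No — vertex i appears in no bag.

A tree decomposition must satisfy three properties: every vertex lies in some bag; for every edge, both endpoints lie together in some bag; and for every vertex, the bags containing it form a connected subtree. Here vertex i appears in no bag, so the decomposition is invalid.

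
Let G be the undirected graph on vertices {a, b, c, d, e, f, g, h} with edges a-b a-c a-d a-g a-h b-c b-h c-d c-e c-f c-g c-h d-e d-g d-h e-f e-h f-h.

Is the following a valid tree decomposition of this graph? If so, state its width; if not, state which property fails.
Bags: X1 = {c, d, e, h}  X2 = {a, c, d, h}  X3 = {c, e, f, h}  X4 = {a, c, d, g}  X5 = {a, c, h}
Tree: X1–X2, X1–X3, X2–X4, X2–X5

No — vertex b appears in no bag.

A tree decomposition must satisfy three properties: every vertex lies in some bag; for every edge, both endpoints lie together in some bag; and for every vertex, the bags containing it form a connected subtree. Here vertex b appears in no bag, so the decomposition is invalid.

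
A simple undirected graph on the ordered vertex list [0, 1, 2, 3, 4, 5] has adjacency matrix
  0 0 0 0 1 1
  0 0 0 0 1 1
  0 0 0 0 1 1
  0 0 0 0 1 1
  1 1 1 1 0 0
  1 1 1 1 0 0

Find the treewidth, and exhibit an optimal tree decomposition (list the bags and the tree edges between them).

Treewidth 2.
One optimal decomposition is:
Bags: B1 = {3, 4, 5}  B2 = {1, 4, 5}  B3 = {0, 4, 5}  B4 = {2, 4, 5}
Tree: B1–B2, B2–B3, B3–B4

Each bag holds 3 vertices, so the decomposition has width 2, which upper-bounds the treewidth. Since 3–4–1–5–3 is a cycle in G, G is not acyclic. Forests are exactly the graphs of treewidth ≤ 1, so tw(G) ≥ 2. Combining the bounds, tw(G) = 2.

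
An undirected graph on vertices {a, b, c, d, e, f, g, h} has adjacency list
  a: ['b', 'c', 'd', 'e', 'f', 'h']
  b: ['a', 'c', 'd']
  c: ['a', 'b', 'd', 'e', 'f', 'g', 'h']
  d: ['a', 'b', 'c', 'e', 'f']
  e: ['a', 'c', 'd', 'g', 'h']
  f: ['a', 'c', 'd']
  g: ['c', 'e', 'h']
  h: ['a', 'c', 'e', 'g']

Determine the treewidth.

A width-3 tree decomposition is:
Bags: B1 = {a, c, d, e}  B2 = {a, c, e, h}  B3 = {a, b, c, d}  B4 = {c, e, g, h}  B5 = {a, c, d, f}
Tree: B1–B2, B1–B3, B2–B4, B3–B5
The largest bag has 4 vertices, giving width 3; this decomposition certifies tw(G) ≤ 3. For the lower bound, the 4 vertices {c, e, g, h} are pairwise adjacent, and any tree decomposition puts a clique entirely inside one bag — forcing width ≥ 3. Hence tw(G) = 3 exactly.

3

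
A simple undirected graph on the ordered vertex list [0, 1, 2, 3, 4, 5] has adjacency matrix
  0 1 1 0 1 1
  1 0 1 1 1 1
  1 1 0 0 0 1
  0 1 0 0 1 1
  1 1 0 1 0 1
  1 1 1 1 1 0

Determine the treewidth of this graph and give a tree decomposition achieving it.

Treewidth 3.
One such decomposition:
Bags: B1 = {0, 1, 2, 5}  B2 = {0, 1, 4, 5}  B3 = {1, 3, 4, 5}
Tree: B1–B2, B2–B3

Every bag has size at most 4, so the width is 4 − 1 = 3 and tw(G) ≤ 3. For the lower bound, the 4 vertices {0, 1, 2, 5} are pairwise adjacent, and any tree decomposition puts a clique entirely inside one bag — forcing width ≥ 3. The upper and lower bounds meet at 3, so that is the treewidth.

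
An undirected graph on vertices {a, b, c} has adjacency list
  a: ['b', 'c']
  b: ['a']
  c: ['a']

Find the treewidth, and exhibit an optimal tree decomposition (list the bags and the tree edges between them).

Treewidth 1.
Bags: B1 = {a, c}  B2 = {a, b}
Tree: B1–B2

Every bag has size at most 2, so the width is 2 − 1 = 1 and tw(G) ≤ 1. G has an edge, so its treewidth is at least 1. The upper and lower bounds meet at 1, so that is the treewidth.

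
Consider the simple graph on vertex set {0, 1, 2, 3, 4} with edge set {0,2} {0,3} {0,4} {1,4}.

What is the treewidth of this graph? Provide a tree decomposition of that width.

Treewidth 1.
Bags: B1 = {0, 2}  B2 = {0, 4}  B3 = {0, 3}  B4 = {1, 4}
Tree: B1–B2, B1–B3, B2–B4

The largest bag has 2 vertices, giving width 1; this decomposition certifies tw(G) ≤ 1. Any graph with an edge has treewidth ≥ 1, and G has the edge 0–2. The upper and lower bounds meet at 1, so that is the treewidth.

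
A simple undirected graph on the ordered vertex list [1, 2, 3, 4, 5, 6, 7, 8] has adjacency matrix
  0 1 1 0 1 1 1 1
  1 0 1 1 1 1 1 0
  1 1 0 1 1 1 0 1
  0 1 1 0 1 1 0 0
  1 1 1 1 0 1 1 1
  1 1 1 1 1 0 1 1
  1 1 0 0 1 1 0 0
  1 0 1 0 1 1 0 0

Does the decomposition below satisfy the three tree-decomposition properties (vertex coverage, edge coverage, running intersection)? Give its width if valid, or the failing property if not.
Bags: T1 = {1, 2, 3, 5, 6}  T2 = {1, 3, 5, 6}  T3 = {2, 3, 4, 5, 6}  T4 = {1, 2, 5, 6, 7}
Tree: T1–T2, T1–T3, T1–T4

A tree decomposition must satisfy three properties: every vertex lies in some bag; for every edge, both endpoints lie together in some bag; and for every vertex, the bags containing it form a connected subtree. Here vertex 8 appears in no bag, so the decomposition is invalid.

No — vertex 8 appears in no bag.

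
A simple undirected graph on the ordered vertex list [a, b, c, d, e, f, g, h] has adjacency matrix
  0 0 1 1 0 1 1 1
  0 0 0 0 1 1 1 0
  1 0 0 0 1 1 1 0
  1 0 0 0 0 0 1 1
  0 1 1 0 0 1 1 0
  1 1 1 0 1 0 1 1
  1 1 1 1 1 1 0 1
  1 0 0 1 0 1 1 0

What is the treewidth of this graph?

3

A width-3 tree decomposition is:
Bags: B1 = {a, c, f, g}  B2 = {a, f, g, h}  B3 = {a, d, g, h}  B4 = {c, e, f, g}  B5 = {b, e, f, g}
Tree: B1–B2, B2–B3, B1–B4, B4–B5
Every bag has size at most 4, so the width is 4 − 1 = 3 and tw(G) ≤ 3. On the other hand G contains the 4-clique {a, d, g, h}. A clique must lie in a single bag of any decomposition, so no decomposition can have width below 3. The upper and lower bounds meet at 3, so that is the treewidth.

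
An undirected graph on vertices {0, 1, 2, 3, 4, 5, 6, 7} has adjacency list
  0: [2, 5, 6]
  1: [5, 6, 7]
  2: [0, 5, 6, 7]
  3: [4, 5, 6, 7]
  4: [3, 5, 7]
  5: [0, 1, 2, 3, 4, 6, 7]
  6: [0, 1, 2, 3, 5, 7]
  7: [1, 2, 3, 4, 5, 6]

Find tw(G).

A width-3 tree decomposition is:
Bags: B1 = {3, 4, 5, 7}  B2 = {3, 5, 6, 7}  B3 = {1, 5, 6, 7}  B4 = {2, 5, 6, 7}  B5 = {0, 2, 5, 6}
Tree: B1–B2, B2–B3, B3–B4, B4–B5
The largest bag has 4 vertices, giving width 3; this decomposition certifies tw(G) ≤ 3. For the lower bound, the 4 vertices {3, 4, 5, 7} are pairwise adjacent, and any tree decomposition puts a clique entirely inside one bag — forcing width ≥ 3. Hence tw(G) = 3 exactly.

3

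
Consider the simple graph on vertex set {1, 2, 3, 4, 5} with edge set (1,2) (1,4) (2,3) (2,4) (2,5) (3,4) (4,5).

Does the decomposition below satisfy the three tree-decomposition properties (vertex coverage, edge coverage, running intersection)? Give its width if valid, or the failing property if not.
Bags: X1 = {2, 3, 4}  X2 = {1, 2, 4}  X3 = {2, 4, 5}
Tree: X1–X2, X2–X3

Yes; width 2.

Checking the three conditions: (i) the bags cover all of {1, 2, 3, 4, 5}; (ii) for each edge, some bag contains both endpoints; (iii) the bags containing any fixed vertex form a subtree. All hold, so the decomposition is valid with width 3 − 1 = 2.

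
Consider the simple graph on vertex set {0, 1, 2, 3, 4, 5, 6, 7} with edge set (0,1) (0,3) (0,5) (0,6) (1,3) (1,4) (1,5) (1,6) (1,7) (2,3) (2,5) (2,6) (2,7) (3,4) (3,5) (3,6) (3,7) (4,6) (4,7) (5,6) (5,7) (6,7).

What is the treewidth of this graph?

4

A width-4 tree decomposition is:
Bags: B1 = {2, 3, 5, 6, 7}  B2 = {1, 3, 5, 6, 7}  B3 = {1, 3, 4, 6, 7}  B4 = {0, 1, 3, 5, 6}
Tree: B1–B2, B2–B3, B2–B4
Every bag has size at most 5, so the width is 5 − 1 = 4 and tw(G) ≤ 4. For the lower bound, the 5 vertices {1, 3, 4, 6, 7} are pairwise adjacent, and any tree decomposition puts a clique entirely inside one bag — forcing width ≥ 4. Hence tw(G) = 4 exactly.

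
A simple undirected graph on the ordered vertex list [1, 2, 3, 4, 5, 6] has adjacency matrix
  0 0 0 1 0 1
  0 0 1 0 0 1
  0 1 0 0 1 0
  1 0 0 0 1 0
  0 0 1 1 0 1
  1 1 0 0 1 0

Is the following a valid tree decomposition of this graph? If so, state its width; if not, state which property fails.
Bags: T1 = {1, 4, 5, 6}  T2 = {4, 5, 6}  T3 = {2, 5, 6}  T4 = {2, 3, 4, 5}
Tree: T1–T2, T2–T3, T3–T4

A tree decomposition must satisfy three properties: every vertex lies in some bag; for every edge, both endpoints lie together in some bag; and for every vertex, the bags containing it form a connected subtree. Here bags containing vertex 4 are not connected in the tree, so the decomposition is invalid.

No — bags containing vertex 4 are not connected in the tree.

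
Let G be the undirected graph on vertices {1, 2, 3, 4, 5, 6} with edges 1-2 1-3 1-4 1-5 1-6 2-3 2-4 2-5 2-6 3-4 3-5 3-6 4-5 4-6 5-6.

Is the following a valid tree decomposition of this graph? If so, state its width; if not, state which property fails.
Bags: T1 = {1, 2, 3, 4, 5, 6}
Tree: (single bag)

Vertex coverage: the bags together contain {1, 2, 3, 4, 5, 6}, the full vertex set. Edge coverage: each edge of G has both endpoints in at least one bag. Running intersection: for every vertex, the bags containing it form a connected subtree. All three properties hold, so this is a valid tree decomposition of width max|bag| − 1 = 5, and hence tw(G) ≤ 5.

Yes; width 5.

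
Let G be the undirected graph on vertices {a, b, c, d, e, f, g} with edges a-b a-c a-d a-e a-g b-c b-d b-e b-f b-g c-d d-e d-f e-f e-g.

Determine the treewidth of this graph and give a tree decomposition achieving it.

The largest bag has 4 vertices, giving width 3; this decomposition certifies tw(G) ≤ 3. For the lower bound, the 4 vertices {b, d, e, f} are pairwise adjacent, and any tree decomposition puts a clique entirely inside one bag — forcing width ≥ 3. Hence tw(G) = 3 exactly.

Treewidth 3.
One optimal decomposition is:
Bags: B1 = {b, d, e, f}  B2 = {a, b, d, e}  B3 = {a, b, c, d}  B4 = {a, b, e, g}
Tree: B1–B2, B2–B3, B2–B4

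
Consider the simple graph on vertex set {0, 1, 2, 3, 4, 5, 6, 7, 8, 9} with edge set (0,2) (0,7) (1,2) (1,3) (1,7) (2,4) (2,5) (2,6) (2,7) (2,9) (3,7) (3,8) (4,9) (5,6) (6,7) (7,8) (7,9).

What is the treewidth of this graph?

A width-2 tree decomposition is:
Bags: B1 = {1, 3, 7}  B2 = {1, 2, 7}  B3 = {3, 7, 8}  B4 = {2, 7, 9}  B5 = {2, 6, 7}  B6 = {0, 2, 7}  B7 = {2, 4, 9}  B8 = {2, 5, 6}
Tree: B1–B2, B1–B3, B2–B4, B2–B5, B2–B6, B4–B7, B5–B8
The largest bag has 3 vertices, giving width 2; this decomposition certifies tw(G) ≤ 2. On the other hand G contains the 3-clique {3, 7, 8}. A clique must lie in a single bag of any decomposition, so no decomposition can have width below 2. Therefore the treewidth is 2.

2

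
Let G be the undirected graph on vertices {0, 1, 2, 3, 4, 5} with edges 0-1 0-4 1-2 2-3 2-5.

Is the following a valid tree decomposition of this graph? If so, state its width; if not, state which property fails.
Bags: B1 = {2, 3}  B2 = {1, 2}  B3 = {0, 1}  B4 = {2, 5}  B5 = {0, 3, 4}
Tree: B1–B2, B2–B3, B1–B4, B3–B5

A tree decomposition must satisfy three properties: every vertex lies in some bag; for every edge, both endpoints lie together in some bag; and for every vertex, the bags containing it form a connected subtree. Here bags containing vertex 3 are not connected in the tree, so the decomposition is invalid.

No — bags containing vertex 3 are not connected in the tree.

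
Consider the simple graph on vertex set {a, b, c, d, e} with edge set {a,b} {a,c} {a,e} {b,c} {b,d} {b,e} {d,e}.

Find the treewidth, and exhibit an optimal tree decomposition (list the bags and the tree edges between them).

Treewidth 2.
One optimal decomposition is:
Bags: B1 = {a, b, e}  B2 = {b, d, e}  B3 = {a, b, c}
Tree: B1–B2, B1–B3

The largest bag has 3 vertices, giving width 2; this decomposition certifies tw(G) ≤ 2. For the lower bound, the 3 vertices {b, d, e} are pairwise adjacent, and any tree decomposition puts a clique entirely inside one bag — forcing width ≥ 2. Hence tw(G) = 2 exactly.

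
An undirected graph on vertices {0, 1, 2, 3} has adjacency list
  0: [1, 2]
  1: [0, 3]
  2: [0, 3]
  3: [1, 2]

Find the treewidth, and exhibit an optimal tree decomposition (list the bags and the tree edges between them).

The largest bag has 3 vertices, giving width 2; this decomposition certifies tw(G) ≤ 2. The edges 0–1–3–2–0 form a cycle, so G is not a tree and its treewidth is at least 2. Hence tw(G) = 2 exactly.

Treewidth 2.
One optimal decomposition is:
Bags: B1 = {0, 1, 3}  B2 = {0, 2, 3}
Tree: B1–B2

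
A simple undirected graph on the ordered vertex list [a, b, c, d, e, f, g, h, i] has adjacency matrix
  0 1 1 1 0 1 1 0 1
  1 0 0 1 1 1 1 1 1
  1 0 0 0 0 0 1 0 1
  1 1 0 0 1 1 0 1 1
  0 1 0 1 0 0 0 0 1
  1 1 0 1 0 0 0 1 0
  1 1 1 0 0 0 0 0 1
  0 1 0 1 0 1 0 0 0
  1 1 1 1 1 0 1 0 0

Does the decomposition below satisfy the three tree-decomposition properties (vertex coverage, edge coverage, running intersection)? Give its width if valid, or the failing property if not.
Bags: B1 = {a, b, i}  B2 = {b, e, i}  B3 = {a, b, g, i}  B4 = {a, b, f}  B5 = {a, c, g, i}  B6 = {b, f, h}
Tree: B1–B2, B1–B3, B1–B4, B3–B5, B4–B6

No — vertex d appears in no bag.

A tree decomposition must satisfy three properties: every vertex lies in some bag; for every edge, both endpoints lie together in some bag; and for every vertex, the bags containing it form a connected subtree. Here vertex d appears in no bag, so the decomposition is invalid.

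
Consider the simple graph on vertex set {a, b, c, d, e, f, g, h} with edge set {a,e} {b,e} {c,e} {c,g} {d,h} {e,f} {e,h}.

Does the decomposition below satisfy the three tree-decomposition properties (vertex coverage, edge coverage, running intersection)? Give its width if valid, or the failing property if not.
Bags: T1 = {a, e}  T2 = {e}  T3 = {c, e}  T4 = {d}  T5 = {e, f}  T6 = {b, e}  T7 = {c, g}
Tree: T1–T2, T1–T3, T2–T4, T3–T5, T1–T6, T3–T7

No — vertex h appears in no bag.

A tree decomposition must satisfy three properties: every vertex lies in some bag; for every edge, both endpoints lie together in some bag; and for every vertex, the bags containing it form a connected subtree. Here vertex h appears in no bag, so the decomposition is invalid.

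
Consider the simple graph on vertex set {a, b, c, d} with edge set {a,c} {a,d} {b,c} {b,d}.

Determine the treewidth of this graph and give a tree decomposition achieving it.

Treewidth 2.
One optimal decomposition is:
Bags: B1 = {a, b, d}  B2 = {a, b, c}
Tree: B1–B2

Each bag holds 3 vertices, so the decomposition has width 2, which upper-bounds the treewidth. Since b–d–a–c–b is a cycle in G, G is not acyclic. Forests are exactly the graphs of treewidth ≤ 1, so tw(G) ≥ 2. The upper and lower bounds meet at 2, so that is the treewidth.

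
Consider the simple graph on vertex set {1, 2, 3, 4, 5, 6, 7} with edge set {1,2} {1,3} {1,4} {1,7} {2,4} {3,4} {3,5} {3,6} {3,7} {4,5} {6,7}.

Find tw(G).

2

A width-2 tree decomposition is:
Bags: B1 = {1, 3, 7}  B2 = {1, 3, 4}  B3 = {3, 6, 7}  B4 = {3, 4, 5}  B5 = {1, 2, 4}
Tree: B1–B2, B1–B3, B2–B4, B2–B5
Every bag has size at most 3, so the width is 3 − 1 = 2 and tw(G) ≤ 2. For the lower bound, the 3 vertices {1, 2, 4} are pairwise adjacent, and any tree decomposition puts a clique entirely inside one bag — forcing width ≥ 2. Therefore the treewidth is 2.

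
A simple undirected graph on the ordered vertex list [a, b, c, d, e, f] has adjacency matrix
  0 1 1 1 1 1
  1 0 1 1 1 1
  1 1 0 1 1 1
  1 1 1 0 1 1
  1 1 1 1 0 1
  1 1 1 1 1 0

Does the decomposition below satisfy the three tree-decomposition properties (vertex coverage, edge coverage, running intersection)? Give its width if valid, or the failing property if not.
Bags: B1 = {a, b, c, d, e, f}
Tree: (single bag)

Every vertex of G appears in some bag (union = {a, b, c, d, e, f}); every edge is covered by a bag; and for each vertex v the set of bags containing v is connected in the bag tree. The decomposition is therefore valid. The largest bag has 6 vertices, so the width is 5.

Yes; width 5.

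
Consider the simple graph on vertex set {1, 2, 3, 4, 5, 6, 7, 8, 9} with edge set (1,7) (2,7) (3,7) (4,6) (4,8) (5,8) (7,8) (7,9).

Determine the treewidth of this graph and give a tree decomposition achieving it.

Each bag holds 2 vertices, so the decomposition has width 1, which upper-bounds the treewidth. G has an edge, so its treewidth is at least 1. Therefore the treewidth is 1.

Treewidth 1.
One optimal decomposition is:
Bags: B1 = {7, 8}  B2 = {2, 7}  B3 = {5, 8}  B4 = {1, 7}  B5 = {4, 8}  B6 = {4, 6}  B7 = {3, 7}  B8 = {7, 9}
Tree: B1–B2, B1–B3, B2–B4, B1–B5, B5–B6, B4–B7, B2–B8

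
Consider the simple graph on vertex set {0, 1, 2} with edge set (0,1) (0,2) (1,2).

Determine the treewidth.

A width-2 tree decomposition is:
Bags: B1 = {0, 1, 2}
Tree: (single bag)
With just one bag of size 3, the width is 3 − 1 = 2, so tw(G) ≤ 2. For the lower bound, the 3 vertices {0, 1, 2} are pairwise adjacent, and any tree decomposition puts a clique entirely inside one bag — forcing width ≥ 2. The upper and lower bounds meet at 2, so that is the treewidth.

2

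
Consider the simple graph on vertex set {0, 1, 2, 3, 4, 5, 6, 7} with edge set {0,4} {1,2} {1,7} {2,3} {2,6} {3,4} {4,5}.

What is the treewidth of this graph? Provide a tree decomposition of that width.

Each bag holds 2 vertices, so the decomposition has width 1, which upper-bounds the treewidth. G has an edge, so its treewidth is at least 1. Combining the bounds, tw(G) = 1.

Treewidth 1.
One such decomposition:
Bags: B1 = {1, 2}  B2 = {2, 3}  B3 = {2, 6}  B4 = {3, 4}  B5 = {0, 4}  B6 = {4, 5}  B7 = {1, 7}
Tree: B1–B2, B2–B3, B2–B4, B4–B5, B5–B6, B1–B7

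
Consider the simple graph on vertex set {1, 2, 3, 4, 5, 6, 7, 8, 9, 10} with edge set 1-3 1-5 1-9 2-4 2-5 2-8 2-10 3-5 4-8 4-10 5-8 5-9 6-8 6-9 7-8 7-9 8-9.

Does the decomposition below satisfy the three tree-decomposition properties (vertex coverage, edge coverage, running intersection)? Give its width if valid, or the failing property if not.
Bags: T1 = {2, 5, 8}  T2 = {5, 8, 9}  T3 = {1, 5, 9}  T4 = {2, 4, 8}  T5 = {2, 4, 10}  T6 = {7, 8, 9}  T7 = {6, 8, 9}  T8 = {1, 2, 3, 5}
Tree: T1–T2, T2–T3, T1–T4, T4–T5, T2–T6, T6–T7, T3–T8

A tree decomposition must satisfy three properties: every vertex lies in some bag; for every edge, both endpoints lie together in some bag; and for every vertex, the bags containing it form a connected subtree. Here bags containing vertex 2 are not connected in the tree, so the decomposition is invalid.

No — bags containing vertex 2 are not connected in the tree.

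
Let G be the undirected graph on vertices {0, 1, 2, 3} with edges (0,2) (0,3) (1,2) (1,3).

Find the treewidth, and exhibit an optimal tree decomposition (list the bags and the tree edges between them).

Each bag holds 3 vertices, so the decomposition has width 2, which upper-bounds the treewidth. The edges 0–2–1–3–0 form a cycle, so G is not a tree and its treewidth is at least 2. The upper and lower bounds meet at 2, so that is the treewidth.

Treewidth 2.
One optimal decomposition is:
Bags: B1 = {0, 1, 2}  B2 = {0, 1, 3}
Tree: B1–B2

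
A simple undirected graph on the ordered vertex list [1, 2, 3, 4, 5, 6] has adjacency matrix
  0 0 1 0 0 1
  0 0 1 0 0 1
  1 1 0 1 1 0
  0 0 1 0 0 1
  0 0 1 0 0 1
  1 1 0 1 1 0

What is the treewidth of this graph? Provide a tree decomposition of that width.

Treewidth 2.
Bags: B1 = {1, 3, 6}  B2 = {3, 5, 6}  B3 = {3, 4, 6}  B4 = {2, 3, 6}
Tree: B1–B2, B2–B3, B3–B4

The largest bag has 3 vertices, giving width 2; this decomposition certifies tw(G) ≤ 2. The edges 1–3–5–6–1 form a cycle, so G is not a tree and its treewidth is at least 2. Hence tw(G) = 2 exactly.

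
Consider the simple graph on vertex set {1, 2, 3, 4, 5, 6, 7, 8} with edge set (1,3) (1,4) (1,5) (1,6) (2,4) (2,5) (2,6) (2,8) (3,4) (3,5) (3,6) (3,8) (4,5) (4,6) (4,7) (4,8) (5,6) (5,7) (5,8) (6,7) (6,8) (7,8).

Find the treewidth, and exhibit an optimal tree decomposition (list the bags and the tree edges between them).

Each bag holds 5 vertices, so the decomposition has width 4, which upper-bounds the treewidth. Conversely, {2, 4, 5, 6, 8} is a clique of size 5, and the vertices of any clique must share a bag in every tree decomposition; so some bag has ≥ 5 vertices and tw(G) ≥ 4. Therefore the treewidth is 4.

Treewidth 4.
One optimal decomposition is:
Bags: B1 = {3, 4, 5, 6, 8}  B2 = {4, 5, 6, 7, 8}  B3 = {2, 4, 5, 6, 8}  B4 = {1, 3, 4, 5, 6}
Tree: B1–B2, B1–B3, B1–B4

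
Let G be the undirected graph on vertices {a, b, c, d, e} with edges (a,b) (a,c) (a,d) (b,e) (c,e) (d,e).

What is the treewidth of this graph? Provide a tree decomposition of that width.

The largest bag has 3 vertices, giving width 2; this decomposition certifies tw(G) ≤ 2. For the lower bound, G contains the cycle c–e–b–a–c, so G is not a forest; only forests have treewidth ≤ 1, hence tw(G) ≥ 2. Hence tw(G) = 2 exactly.

Treewidth 2.
Bags: B1 = {a, c, e}  B2 = {a, b, e}  B3 = {a, d, e}
Tree: B1–B2, B2–B3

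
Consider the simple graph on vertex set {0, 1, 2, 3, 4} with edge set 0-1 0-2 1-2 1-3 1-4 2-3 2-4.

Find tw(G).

A width-2 tree decomposition is:
Bags: B1 = {1, 2, 3}  B2 = {0, 1, 2}  B3 = {1, 2, 4}
Tree: B1–B2, B2–B3
Each bag holds 3 vertices, so the decomposition has width 2, which upper-bounds the treewidth. For the lower bound, the 3 vertices {0, 1, 2} are pairwise adjacent, and any tree decomposition puts a clique entirely inside one bag — forcing width ≥ 2. Combining the bounds, tw(G) = 2.

2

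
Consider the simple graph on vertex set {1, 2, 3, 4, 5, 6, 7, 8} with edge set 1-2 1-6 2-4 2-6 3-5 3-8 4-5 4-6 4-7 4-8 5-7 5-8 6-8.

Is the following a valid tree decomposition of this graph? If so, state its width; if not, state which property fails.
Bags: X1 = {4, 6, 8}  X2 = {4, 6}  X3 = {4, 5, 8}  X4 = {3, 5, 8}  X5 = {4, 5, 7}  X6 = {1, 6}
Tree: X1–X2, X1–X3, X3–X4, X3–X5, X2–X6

No — vertex 2 appears in no bag.

A tree decomposition must satisfy three properties: every vertex lies in some bag; for every edge, both endpoints lie together in some bag; and for every vertex, the bags containing it form a connected subtree. Here vertex 2 appears in no bag, so the decomposition is invalid.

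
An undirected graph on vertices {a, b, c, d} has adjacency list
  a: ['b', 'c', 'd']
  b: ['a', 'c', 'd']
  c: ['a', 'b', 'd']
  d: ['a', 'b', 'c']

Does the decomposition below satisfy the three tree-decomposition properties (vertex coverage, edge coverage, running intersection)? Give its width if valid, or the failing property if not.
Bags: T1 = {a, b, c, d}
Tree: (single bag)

Yes; width 3.

Checking the three conditions: (i) the bags cover all of {a, b, c, d}; (ii) for each edge, some bag contains both endpoints; (iii) the bags containing any fixed vertex form a subtree. All hold, so the decomposition is valid with width 4 − 1 = 3.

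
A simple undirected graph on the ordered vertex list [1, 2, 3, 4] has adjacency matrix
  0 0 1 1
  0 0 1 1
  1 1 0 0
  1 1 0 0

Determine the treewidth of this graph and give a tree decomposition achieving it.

Every bag has size at most 3, so the width is 3 − 1 = 2 and tw(G) ≤ 2. Since 3–2–4–1–3 is a cycle in G, G is not acyclic. Forests are exactly the graphs of treewidth ≤ 1, so tw(G) ≥ 2. Hence tw(G) = 2 exactly.

Treewidth 2.
One such decomposition:
Bags: B1 = {2, 3, 4}  B2 = {1, 3, 4}
Tree: B1–B2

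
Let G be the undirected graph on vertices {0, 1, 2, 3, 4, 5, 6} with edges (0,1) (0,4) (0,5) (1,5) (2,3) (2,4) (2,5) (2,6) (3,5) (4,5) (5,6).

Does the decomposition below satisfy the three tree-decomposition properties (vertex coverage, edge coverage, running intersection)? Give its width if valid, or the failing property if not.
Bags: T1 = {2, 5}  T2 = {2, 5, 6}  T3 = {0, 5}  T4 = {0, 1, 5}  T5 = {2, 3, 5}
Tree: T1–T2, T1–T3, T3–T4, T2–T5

No — vertex 4 appears in no bag.

A tree decomposition must satisfy three properties: every vertex lies in some bag; for every edge, both endpoints lie together in some bag; and for every vertex, the bags containing it form a connected subtree. Here vertex 4 appears in no bag, so the decomposition is invalid.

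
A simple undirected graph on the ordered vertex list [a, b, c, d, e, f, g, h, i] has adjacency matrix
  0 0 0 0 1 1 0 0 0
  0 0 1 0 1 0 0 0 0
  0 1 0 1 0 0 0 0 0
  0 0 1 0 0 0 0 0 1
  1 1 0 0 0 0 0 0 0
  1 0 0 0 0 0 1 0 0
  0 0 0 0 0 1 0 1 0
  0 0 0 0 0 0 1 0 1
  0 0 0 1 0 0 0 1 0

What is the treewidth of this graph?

A width-2 tree decomposition is:
Bags: B1 = {f, g, h}  B2 = {f, h, i}  B3 = {d, f, i}  B4 = {c, d, f}  B5 = {b, c, f}  B6 = {b, e, f}  B7 = {a, e, f}
Tree: B1–B2, B2–B3, B3–B4, B4–B5, B5–B6, B6–B7
The largest bag has 3 vertices, giving width 2; this decomposition certifies tw(G) ≤ 2. For the lower bound, G contains the cycle f–g–h–i–d–c–b–e–a–f, so G is not a forest; only forests have treewidth ≤ 1, hence tw(G) ≥ 2. The upper and lower bounds meet at 2, so that is the treewidth.

2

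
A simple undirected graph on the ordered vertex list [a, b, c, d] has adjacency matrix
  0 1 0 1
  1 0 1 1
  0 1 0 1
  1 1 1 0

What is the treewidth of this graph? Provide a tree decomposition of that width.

Each bag holds 3 vertices, so the decomposition has width 2, which upper-bounds the treewidth. On the other hand G contains the 3-clique {b, c, d}. A clique must lie in a single bag of any decomposition, so no decomposition can have width below 2. Combining the bounds, tw(G) = 2.

Treewidth 2.
One such decomposition:
Bags: B1 = {a, b, d}  B2 = {b, c, d}
Tree: B1–B2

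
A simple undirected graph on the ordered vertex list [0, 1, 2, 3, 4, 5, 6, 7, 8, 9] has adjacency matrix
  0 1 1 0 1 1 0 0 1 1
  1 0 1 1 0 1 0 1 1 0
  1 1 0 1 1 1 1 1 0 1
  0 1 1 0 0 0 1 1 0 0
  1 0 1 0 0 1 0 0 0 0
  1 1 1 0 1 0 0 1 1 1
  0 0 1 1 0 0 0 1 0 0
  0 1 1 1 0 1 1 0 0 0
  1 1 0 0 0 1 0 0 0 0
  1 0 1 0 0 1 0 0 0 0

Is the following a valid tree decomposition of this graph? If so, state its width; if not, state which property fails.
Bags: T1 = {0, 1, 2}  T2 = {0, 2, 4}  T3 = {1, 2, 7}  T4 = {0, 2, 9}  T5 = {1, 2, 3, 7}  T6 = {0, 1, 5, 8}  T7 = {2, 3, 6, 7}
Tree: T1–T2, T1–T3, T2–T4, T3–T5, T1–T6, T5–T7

A tree decomposition must satisfy three properties: every vertex lies in some bag; for every edge, both endpoints lie together in some bag; and for every vertex, the bags containing it form a connected subtree. Here edge (5,2) lies in no bag, so the decomposition is invalid.

No — edge (5,2) lies in no bag.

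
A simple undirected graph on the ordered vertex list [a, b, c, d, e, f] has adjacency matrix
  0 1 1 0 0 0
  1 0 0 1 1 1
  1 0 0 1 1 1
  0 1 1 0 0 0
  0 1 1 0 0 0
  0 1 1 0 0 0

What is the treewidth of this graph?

2

A width-2 tree decomposition is:
Bags: B1 = {b, c, d}  B2 = {b, c, f}  B3 = {b, c, e}  B4 = {a, b, c}
Tree: B1–B2, B2–B3, B3–B4
The largest bag has 3 vertices, giving width 2; this decomposition certifies tw(G) ≤ 2. The edges d–b–f–c–d form a cycle, so G is not a tree and its treewidth is at least 2. Hence tw(G) = 2 exactly.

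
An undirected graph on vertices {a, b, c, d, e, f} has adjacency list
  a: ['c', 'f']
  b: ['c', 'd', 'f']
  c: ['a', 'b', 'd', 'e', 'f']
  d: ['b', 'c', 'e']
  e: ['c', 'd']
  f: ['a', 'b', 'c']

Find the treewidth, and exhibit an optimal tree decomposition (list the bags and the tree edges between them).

Treewidth 2.
Bags: B1 = {b, c, f}  B2 = {b, c, d}  B3 = {c, d, e}  B4 = {a, c, f}
Tree: B1–B2, B2–B3, B1–B4

Each bag holds 3 vertices, so the decomposition has width 2, which upper-bounds the treewidth. For the lower bound, the 3 vertices {c, d, e} are pairwise adjacent, and any tree decomposition puts a clique entirely inside one bag — forcing width ≥ 2. Hence tw(G) = 2 exactly.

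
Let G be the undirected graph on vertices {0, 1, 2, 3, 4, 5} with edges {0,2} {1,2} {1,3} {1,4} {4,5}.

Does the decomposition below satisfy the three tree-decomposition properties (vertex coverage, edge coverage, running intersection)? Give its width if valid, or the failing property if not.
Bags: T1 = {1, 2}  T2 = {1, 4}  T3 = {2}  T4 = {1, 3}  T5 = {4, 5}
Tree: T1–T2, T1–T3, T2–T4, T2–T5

A tree decomposition must satisfy three properties: every vertex lies in some bag; for every edge, both endpoints lie together in some bag; and for every vertex, the bags containing it form a connected subtree. Here vertex 0 appears in no bag, so the decomposition is invalid.

No — vertex 0 appears in no bag.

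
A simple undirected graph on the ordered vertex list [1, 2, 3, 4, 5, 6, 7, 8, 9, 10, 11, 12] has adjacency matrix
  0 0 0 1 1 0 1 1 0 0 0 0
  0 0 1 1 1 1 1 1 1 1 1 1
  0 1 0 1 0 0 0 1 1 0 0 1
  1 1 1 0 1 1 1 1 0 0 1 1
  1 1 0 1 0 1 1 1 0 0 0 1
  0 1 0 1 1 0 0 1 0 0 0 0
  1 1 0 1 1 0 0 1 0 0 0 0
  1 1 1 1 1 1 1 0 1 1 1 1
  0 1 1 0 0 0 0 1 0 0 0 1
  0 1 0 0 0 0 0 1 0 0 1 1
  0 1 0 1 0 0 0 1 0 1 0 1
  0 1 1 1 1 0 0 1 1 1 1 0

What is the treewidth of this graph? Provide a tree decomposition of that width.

Every bag has size at most 5, so the width is 5 − 1 = 4 and tw(G) ≤ 4. On the other hand G contains the 5-clique {1, 4, 5, 7, 8}. A clique must lie in a single bag of any decomposition, so no decomposition can have width below 4. Therefore the treewidth is 4.

Treewidth 4.
Bags: B1 = {2, 4, 8, 11, 12}  B2 = {2, 4, 5, 8, 12}  B3 = {2, 4, 5, 6, 8}  B4 = {2, 8, 10, 11, 12}  B5 = {2, 4, 5, 7, 8}  B6 = {1, 4, 5, 7, 8}  B7 = {2, 3, 4, 8, 12}  B8 = {2, 3, 8, 9, 12}
Tree: B1–B2, B2–B3, B1–B4, B2–B5, B5–B6, B1–B7, B7–B8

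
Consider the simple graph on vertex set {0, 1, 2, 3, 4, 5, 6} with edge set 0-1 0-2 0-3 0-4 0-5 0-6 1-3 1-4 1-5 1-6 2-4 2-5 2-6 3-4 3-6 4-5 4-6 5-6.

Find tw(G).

A width-4 tree decomposition is:
Bags: B1 = {0, 1, 3, 4, 6}  B2 = {0, 1, 4, 5, 6}  B3 = {0, 2, 4, 5, 6}
Tree: B1–B2, B2–B3
Each bag holds 5 vertices, so the decomposition has width 4, which upper-bounds the treewidth. For the lower bound, the 5 vertices {0, 1, 3, 4, 6} are pairwise adjacent, and any tree decomposition puts a clique entirely inside one bag — forcing width ≥ 4. Hence tw(G) = 4 exactly.

4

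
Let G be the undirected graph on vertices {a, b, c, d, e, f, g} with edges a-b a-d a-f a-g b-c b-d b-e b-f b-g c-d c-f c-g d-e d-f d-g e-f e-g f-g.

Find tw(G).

4

A width-4 tree decomposition is:
Bags: B1 = {b, d, e, f, g}  B2 = {b, c, d, f, g}  B3 = {a, b, d, f, g}
Tree: B1–B2, B1–B3
Each bag holds 5 vertices, so the decomposition has width 4, which upper-bounds the treewidth. On the other hand G contains the 5-clique {b, d, e, f, g}. A clique must lie in a single bag of any decomposition, so no decomposition can have width below 4. Combining the bounds, tw(G) = 4.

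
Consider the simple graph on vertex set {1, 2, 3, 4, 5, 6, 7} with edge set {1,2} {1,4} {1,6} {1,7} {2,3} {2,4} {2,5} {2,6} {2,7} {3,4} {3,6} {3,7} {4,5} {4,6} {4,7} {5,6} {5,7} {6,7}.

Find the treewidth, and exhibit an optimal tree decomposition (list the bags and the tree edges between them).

Treewidth 4.
Bags: B1 = {2, 3, 4, 6, 7}  B2 = {1, 2, 4, 6, 7}  B3 = {2, 4, 5, 6, 7}
Tree: B1–B2, B2–B3

Each bag holds 5 vertices, so the decomposition has width 4, which upper-bounds the treewidth. Conversely, {1, 2, 4, 6, 7} is a clique of size 5, and the vertices of any clique must share a bag in every tree decomposition; so some bag has ≥ 5 vertices and tw(G) ≥ 4. Hence tw(G) = 4 exactly.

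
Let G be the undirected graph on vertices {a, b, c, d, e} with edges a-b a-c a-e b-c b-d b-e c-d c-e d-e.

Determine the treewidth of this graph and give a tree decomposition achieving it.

The largest bag has 4 vertices, giving width 3; this decomposition certifies tw(G) ≤ 3. On the other hand G contains the 4-clique {b, c, d, e}. A clique must lie in a single bag of any decomposition, so no decomposition can have width below 3. Therefore the treewidth is 3.

Treewidth 3.
Bags: B1 = {a, b, c, e}  B2 = {b, c, d, e}
Tree: B1–B2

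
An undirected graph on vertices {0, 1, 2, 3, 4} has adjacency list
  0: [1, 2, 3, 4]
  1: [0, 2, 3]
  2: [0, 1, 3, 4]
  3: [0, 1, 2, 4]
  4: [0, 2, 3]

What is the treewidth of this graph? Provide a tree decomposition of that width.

Treewidth 3.
Bags: B1 = {0, 1, 2, 3}  B2 = {0, 2, 3, 4}
Tree: B1–B2

The largest bag has 4 vertices, giving width 3; this decomposition certifies tw(G) ≤ 3. For the lower bound, the 4 vertices {0, 1, 2, 3} are pairwise adjacent, and any tree decomposition puts a clique entirely inside one bag — forcing width ≥ 3. Therefore the treewidth is 3.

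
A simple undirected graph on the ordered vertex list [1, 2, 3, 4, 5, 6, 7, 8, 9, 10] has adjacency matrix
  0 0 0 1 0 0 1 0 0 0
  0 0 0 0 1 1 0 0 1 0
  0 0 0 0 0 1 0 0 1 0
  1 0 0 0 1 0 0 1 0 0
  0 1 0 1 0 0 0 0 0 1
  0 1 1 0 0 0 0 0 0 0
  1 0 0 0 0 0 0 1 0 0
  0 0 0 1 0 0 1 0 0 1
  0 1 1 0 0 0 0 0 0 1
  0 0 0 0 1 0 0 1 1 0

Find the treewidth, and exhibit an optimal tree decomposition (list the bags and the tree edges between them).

Treewidth 2.
One optimal decomposition is:
Bags: B1 = {3, 6, 9}  B2 = {2, 6, 9}  B3 = {2, 9, 10}  B4 = {2, 5, 10}  B5 = {5, 8, 10}  B6 = {4, 5, 8}  B7 = {4, 7, 8}  B8 = {1, 4, 7}
Tree: B1–B2, B2–B3, B3–B4, B4–B5, B5–B6, B6–B7, B7–B8

Every bag has size at most 3, so the width is 3 − 1 = 2 and tw(G) ≤ 2. For the lower bound, G contains the cycle 3–6–2–9–3, so G is not a forest; only forests have treewidth ≤ 1, hence tw(G) ≥ 2. The upper and lower bounds meet at 2, so that is the treewidth.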